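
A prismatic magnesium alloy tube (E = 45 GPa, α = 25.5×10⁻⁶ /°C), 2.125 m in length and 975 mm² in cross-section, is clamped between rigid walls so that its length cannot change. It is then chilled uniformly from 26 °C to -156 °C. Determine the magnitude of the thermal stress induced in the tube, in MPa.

σ ≈ 209 MPa (tensile)

The supports are rigid, so the total axial strain is zero. The restrained thermal strain is ε = αΔT = 25.5×10⁻⁶ × 182 = 4641×10⁻⁶.
Hence σ = E·αΔT = 45×10³ × 4641×10⁻⁶ = 208.8 MPa, tensile.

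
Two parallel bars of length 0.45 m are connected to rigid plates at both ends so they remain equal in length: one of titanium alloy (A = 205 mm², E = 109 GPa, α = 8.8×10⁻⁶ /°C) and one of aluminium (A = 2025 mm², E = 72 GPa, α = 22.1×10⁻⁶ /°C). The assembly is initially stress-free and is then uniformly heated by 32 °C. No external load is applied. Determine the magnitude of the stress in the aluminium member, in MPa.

σ ≈ 4.07 MPa (compressive)

Both members must finish at the same length. With the larger α, the aluminium tends to over-expand; the plates restrain it, putting the aluminium in compression and the titanium alloy in tension. With no external load the two internal forces are equal and opposite, magnitude P.
Setting the final lengths equal and cancelling L: (α₁ − α₂)ΔT = P/(A₁E₁) + P/(A₂E₂).
|α₁ − α₂|·ΔT = 13.3×10⁻⁶ × 32 = 0.0004256.
1/(A₁E₁) + 1/(A₂E₂) = 1/(205×109×10³) + 1/(2025×72×10³) = 5.161×10⁻⁸ N⁻¹.
P = 0.0004256 / 5.161×10⁻⁸ = 8246 N = 8.246 kN.
σ_{aluminium} = P/A₂ = 8246/2025 = 4.072 MPa, compressive.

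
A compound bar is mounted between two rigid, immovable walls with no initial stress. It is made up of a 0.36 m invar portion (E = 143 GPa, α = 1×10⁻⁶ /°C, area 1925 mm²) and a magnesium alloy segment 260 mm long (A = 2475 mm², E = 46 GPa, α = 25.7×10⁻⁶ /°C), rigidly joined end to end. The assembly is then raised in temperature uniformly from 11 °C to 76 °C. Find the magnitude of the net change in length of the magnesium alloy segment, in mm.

Free thermal expansion of the whole bar: Σ αᵢΔT Lᵢ = 1×10⁻⁶×65×360 + 25.7×10⁻⁶×65×260 = 0.4577 mm.
Since the ends are fixed, an axial force P builds up, equal in every segment, with P · Σ Lᵢ/(AᵢEᵢ) = δ_free.
The series flexibility is Σ Lᵢ/(AᵢEᵢ) = 360/(1925×143×10³) + 260/(2475×46×10³) = 3.591×10⁻⁶ mm/N.
P = 0.4577 / 3.591×10⁻⁶ = 127400 N = 127.4 kN, compressive.
For the magnesium alloy segment, free thermal change = 25.7×10⁻⁶×65×260 = 0.4343 mm and elastic change from P = 127400×260/(2475×46×10³) = 0.2911 mm; these oppose, so the net change is 0.143 mm (segment lengthens).

|ΔL| ≈ 0.143 mm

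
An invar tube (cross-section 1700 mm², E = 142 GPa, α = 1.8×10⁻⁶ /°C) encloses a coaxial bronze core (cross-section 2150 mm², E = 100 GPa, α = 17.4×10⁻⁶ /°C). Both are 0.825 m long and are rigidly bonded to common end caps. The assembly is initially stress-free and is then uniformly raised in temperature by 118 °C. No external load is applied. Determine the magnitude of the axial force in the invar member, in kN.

P ≈ 209 kN (tensile in the invar)

The bronze has the larger α, so on heating it would change length more than the invar if both were free. The rigid plates force a common final length, so the bronze is put into compression and the invar into tension, with equal and opposite forces P (no external load).
Compatibility of the two members (thermal + elastic change equal): (α₁ − α₂)ΔT = P·[1/(A₁E₁) + 1/(A₂E₂)].
|α₁ − α₂|·ΔT = 15.6×10⁻⁶ × 118 = 0.001841.
1/(A₁E₁) + 1/(A₂E₂) = 1/(1700×142×10³) + 1/(2150×100×10³) = 8.794×10⁻⁹ N⁻¹.
P = 0.001841 / 8.794×10⁻⁹ = 209300 N = 209.3 kN.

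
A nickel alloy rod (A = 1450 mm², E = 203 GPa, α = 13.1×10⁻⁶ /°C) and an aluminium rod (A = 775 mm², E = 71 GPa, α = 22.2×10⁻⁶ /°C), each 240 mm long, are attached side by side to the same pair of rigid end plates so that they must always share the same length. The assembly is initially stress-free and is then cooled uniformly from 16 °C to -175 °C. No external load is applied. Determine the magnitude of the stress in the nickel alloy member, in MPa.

σ ≈ 55.6 MPa (compressive)

The aluminium has the larger α, so on cooling it would change length more than the nickel alloy if both were free. The rigid plates force a common final length, so the aluminium is put into tension and the nickel alloy into compression, with equal and opposite forces P (no external load).
Compatibility of the two members (thermal + elastic change equal): (α₁ − α₂)ΔT = P·[1/(A₁E₁) + 1/(A₂E₂)].
|α₁ − α₂|·ΔT = 9.1×10⁻⁶ × 191 = 0.001738.
1/(A₁E₁) + 1/(A₂E₂) = 1/(1450×203×10³) + 1/(775×71×10³) = 2.157×10⁻⁸ N⁻¹.
P = 0.001738 / 2.157×10⁻⁸ = 80580 N = 80.58 kN.
σ_{nickel alloy} = P/A₁ = 80580/1450 = 55.57 MPa, compressive.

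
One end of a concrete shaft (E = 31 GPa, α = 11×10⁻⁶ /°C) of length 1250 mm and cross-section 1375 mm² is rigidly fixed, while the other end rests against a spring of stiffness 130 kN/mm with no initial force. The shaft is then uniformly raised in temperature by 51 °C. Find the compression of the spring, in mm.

Free thermal expansion: δ_free = αΔT L = 11×10⁻⁶ × 51 × 1250 = 0.7012 mm.
Let P be the compressive force at the spring. The shaft shortens elastically by PL/(AE) and the spring compresses by P/k; together these equal δ_free.
P [ L/(AE) + 1/k ] = δ_free → P [ 1250/(1375×31×10³) + 1/(130×10³) ] = 0.7012.
P = 0.7012 / 3.702×10⁻⁵ = 18940 N.
Spring compression = P/k = 18940/(130×10³) = 0.1457 mm.

δ ≈ 0.146 mm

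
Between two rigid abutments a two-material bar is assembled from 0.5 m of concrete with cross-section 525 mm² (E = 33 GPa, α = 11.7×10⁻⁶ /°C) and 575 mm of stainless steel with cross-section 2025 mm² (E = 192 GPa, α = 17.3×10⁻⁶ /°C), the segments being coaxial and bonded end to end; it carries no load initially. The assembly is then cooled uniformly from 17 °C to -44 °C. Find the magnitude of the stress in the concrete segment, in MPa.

σ ≈ 60.5 MPa (tensile)

With the walls removed the bar would change length by δ_free = Σ αᵢΔT Lᵢ = 11.7×10⁻⁶×61×500 + 17.3×10⁻⁶×61×575 = 0.9636 mm.
Since the ends are fixed, an axial force P builds up, equal in every segment, with P · Σ Lᵢ/(AᵢEᵢ) = δ_free.
Σ Lᵢ/(AᵢEᵢ) = 500/(525×33×10³) + 575/(2025×192×10³) = 3.034×10⁻⁵ mm/N.
So P = 0.9636 / 3.034×10⁻⁵ = 31.76 kN, tensile.
σ_{concrete} = P / A = 31760 / 525 = 60.5 MPa.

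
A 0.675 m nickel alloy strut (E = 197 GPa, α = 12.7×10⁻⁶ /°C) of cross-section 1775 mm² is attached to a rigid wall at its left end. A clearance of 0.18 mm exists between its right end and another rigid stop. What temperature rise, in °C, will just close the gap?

ΔT ≈ 21 °C

Contact occurs when the free expansion equals the gap: αΔT L = 0.18 mm.
So ΔT = g/(αL) = 0.18/(12.7×10⁻⁶ × 675) = 21 °C.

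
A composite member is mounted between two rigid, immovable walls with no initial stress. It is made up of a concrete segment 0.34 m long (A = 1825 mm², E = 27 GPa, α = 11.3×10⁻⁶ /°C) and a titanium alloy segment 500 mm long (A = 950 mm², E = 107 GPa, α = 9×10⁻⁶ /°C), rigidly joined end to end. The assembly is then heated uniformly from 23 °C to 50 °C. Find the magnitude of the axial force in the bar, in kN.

P ≈ 19.1 kN (compressive)

If the supports were absent, the total length change would be Σ αᵢΔT Lᵢ = 11.3×10⁻⁶×27×340 + 9×10⁻⁶×27×500 = 0.2252 mm.
Since the ends are fixed, an axial force P builds up, equal in every segment, with P · Σ Lᵢ/(AᵢEᵢ) = δ_free.
Σ Lᵢ/(AᵢEᵢ) = 340/(1825×27×10³) + 500/(950×107×10³) = 1.182×10⁻⁵ mm/N.
P = 0.2252 / 1.182×10⁻⁵ = 19060 N = 19.06 kN, compressive.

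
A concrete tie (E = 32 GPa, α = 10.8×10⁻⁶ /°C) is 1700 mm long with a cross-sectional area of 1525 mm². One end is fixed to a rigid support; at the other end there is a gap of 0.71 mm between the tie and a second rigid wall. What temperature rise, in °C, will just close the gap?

Contact occurs when the free expansion equals the gap: αΔT L = 0.71 mm.
So ΔT = g/(αL) = 0.71/(10.8×10⁻⁶ × 1700) = 38.67 °C.

ΔT ≈ 38.7 °C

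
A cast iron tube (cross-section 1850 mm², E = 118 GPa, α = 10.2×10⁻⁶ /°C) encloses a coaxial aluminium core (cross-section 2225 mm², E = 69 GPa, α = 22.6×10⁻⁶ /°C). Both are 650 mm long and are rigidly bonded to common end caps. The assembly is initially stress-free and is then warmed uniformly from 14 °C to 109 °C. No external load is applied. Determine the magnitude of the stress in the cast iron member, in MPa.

Both members must finish at the same length. With the larger α, the aluminium tends to over-expand; the plates restrain it, putting the aluminium in compression and the cast iron in tension. With no external load the two internal forces are equal and opposite, magnitude P.
Equating the net (thermal + elastic) strains gives |α₁ − α₂|·ΔT = P·[1/(A₁E₁) + 1/(A₂E₂)].
|α₁ − α₂|·ΔT = 12.4×10⁻⁶ × 95 = 0.001178.
1/(A₁E₁) + 1/(A₂E₂) = 1/(1850×118×10³) + 1/(2225×69×10³) = 1.109×10⁻⁸ N⁻¹.
P = 0.001178 / 1.109×10⁻⁸ = 106200 N = 106.2 kN.
σ_{cast iron} = P/A₁ = 106200/1850 = 57.39 MPa, tensile.

σ ≈ 57.4 MPa (tensile)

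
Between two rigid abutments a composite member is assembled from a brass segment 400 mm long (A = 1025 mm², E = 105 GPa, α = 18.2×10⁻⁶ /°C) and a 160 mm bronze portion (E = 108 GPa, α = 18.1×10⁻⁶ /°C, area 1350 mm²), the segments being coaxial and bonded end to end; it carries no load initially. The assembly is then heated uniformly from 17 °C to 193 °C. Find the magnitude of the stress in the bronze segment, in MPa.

σ ≈ 276 MPa (compressive)

With the walls removed the bar would change length by δ_free = Σ αᵢΔT Lᵢ = 18.2×10⁻⁶×176×400 + 18.1×10⁻⁶×176×160 = 1.791 mm.
The walls prevent any net length change, so an axial force P (same in every segment) develops. Compatibility: P · Σ Lᵢ/(AᵢEᵢ) = δ_free.
Σ Lᵢ/(AᵢEᵢ) = 400/(1025×105×10³) + 160/(1350×108×10³) = 4.814×10⁻⁶ mm/N.
Hence P = δ_free / Σ(L/AE) = 1.791/4.814×10⁻⁶ = 372 kN (compressive).
σ_{bronze} = P / A = 372000 / 1350 = 275.6 MPa.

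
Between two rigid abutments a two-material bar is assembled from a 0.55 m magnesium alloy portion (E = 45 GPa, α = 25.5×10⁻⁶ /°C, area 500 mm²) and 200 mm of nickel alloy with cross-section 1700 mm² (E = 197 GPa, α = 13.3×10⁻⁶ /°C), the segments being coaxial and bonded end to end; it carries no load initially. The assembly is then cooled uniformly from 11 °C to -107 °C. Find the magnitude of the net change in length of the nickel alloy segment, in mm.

|ΔL| ≈ 0.267 mm

Free thermal contraction of the whole bar: Σ αᵢΔT Lᵢ = 25.5×10⁻⁶×118×550 + 13.3×10⁻⁶×118×200 = 1.969 mm.
Since the ends are fixed, an axial force P builds up, equal in every segment, with P · Σ Lᵢ/(AᵢEᵢ) = δ_free.
Σ Lᵢ/(AᵢEᵢ) = 550/(500×45×10³) + 200/(1700×197×10³) = 2.504×10⁻⁵ mm/N.
P = 1.969 / 2.504×10⁻⁵ = 78620 N = 78.62 kN, tensile.
For the nickel alloy segment, free thermal change = 13.3×10⁻⁶×118×200 = 0.3139 mm and elastic change from P = 78620×200/(1700×197×10³) = 0.04695 mm; these oppose, so the net change is 0.267 mm (segment shortens).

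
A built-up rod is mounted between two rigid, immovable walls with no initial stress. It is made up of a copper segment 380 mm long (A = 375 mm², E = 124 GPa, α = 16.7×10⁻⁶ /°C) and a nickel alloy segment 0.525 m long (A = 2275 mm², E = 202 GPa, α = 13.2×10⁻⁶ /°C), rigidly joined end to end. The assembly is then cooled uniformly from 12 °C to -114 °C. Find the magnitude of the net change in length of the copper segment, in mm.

With the walls removed the bar would change length by δ_free = Σ αᵢΔT Lᵢ = 16.7×10⁻⁶×126×380 + 13.2×10⁻⁶×126×525 = 1.673 mm.
The walls prevent any net length change, so an axial force P (same in every segment) develops. Compatibility: P · Σ Lᵢ/(AᵢEᵢ) = δ_free.
The series flexibility is Σ Lᵢ/(AᵢEᵢ) = 380/(375×124×10³) + 525/(2275×202×10³) = 9.314×10⁻⁶ mm/N.
P = 1.673 / 9.314×10⁻⁶ = 179600 N = 179.6 kN, tensile.
For the copper segment, free thermal change = 16.7×10⁻⁶×126×380 = 0.7996 mm and elastic change from P = 179600×380/(375×124×10³) = 1.468 mm; these oppose, so the net change is 0.668 mm (segment lengthens).

|ΔL| ≈ 0.668 mm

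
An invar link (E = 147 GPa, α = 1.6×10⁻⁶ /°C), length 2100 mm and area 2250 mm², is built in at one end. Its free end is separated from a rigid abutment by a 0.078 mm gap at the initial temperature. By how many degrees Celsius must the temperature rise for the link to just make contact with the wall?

The gap closes when αΔT L = 0.078 mm, since the link is still unstressed at that instant.
ΔT = 0.078 / (1.6×10⁻⁶ × 2100) = 23.21 °C.

ΔT ≈ 23.2 °C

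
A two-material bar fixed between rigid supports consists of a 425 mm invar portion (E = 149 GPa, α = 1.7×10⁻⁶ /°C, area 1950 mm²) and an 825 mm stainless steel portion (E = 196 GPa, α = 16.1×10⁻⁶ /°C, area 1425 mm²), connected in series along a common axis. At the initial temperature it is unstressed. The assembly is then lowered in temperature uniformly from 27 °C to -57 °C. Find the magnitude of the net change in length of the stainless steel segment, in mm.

With the walls removed the bar would change length by δ_free = Σ αᵢΔT Lᵢ = 1.7×10⁻⁶×84×425 + 16.1×10⁻⁶×84×825 = 1.176 mm.
The walls prevent any net length change, so an axial force P (same in every segment) develops. Compatibility: P · Σ Lᵢ/(AᵢEᵢ) = δ_free.
The series flexibility is Σ Lᵢ/(AᵢEᵢ) = 425/(1950×149×10³) + 825/(1425×196×10³) = 4.417×10⁻⁶ mm/N.
So P = 1.176 / 4.417×10⁻⁶ = 266.4 kN, tensile.
For the stainless steel segment, free thermal change = 16.1×10⁻⁶×84×825 = 1.116 mm and elastic change from P = 266400×825/(1425×196×10³) = 0.7868 mm; these oppose, so the net change is 0.329 mm (segment shortens).

|ΔL| ≈ 0.329 mm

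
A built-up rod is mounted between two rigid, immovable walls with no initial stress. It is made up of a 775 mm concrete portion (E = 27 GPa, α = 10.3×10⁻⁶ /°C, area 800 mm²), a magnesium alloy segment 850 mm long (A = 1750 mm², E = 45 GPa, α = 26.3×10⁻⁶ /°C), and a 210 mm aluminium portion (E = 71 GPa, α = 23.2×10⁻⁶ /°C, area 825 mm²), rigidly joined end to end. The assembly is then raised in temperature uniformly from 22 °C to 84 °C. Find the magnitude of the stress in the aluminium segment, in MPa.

σ ≈ 52.6 MPa (compressive)

With the walls removed the bar would change length by δ_free = Σ αᵢΔT Lᵢ = 10.3×10⁻⁶×62×775 + 26.3×10⁻⁶×62×850 + 23.2×10⁻⁶×62×210 = 2.183 mm.
The rigid supports impose zero overall length change; the single axial force P common to all segments must satisfy P Σ Lᵢ/(AᵢEᵢ) = δ_free.
The series flexibility is Σ Lᵢ/(AᵢEᵢ) = 775/(800×27×10³) + 850/(1750×45×10³) + 210/(825×71×10³) = 5.026×10⁻⁵ mm/N.
Hence P = δ_free / Σ(L/AE) = 2.183/5.026×10⁻⁵ = 43.44 kN (compressive).
σ_{aluminium} = P / A = 43440 / 825 = 52.65 MPa.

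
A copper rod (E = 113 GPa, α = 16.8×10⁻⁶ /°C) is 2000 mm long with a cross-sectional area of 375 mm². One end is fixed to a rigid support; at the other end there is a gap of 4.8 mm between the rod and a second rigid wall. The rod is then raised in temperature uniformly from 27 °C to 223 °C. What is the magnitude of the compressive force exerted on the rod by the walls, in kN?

P ≈ 37.8 kN

Unrestrained expansion: δ_free = αΔT L = 16.8×10⁻⁶ × 196 × 2000 = 6.586 mm.
The gap closes (δ_free > 4.8 mm) and the wall then resists a further 6.586 − 4.8 = 1.786 mm of expansion.
So σ = E(δ_free − g)/L = 113×10³ × 1.786/2000 = 100.9 MPa.
P = σA = 100.9 × 375 = 37.83 kN.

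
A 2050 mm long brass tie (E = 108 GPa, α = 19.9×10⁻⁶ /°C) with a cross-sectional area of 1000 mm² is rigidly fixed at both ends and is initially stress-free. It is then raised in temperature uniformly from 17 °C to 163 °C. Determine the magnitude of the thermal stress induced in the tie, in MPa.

σ ≈ 314 MPa (compressive)

With length fixed, the mechanical strain must cancel the thermal strain αΔT = 19.9×10⁻⁶ × 146 = 2905.4×10⁻⁶.
σ = EαΔT = 108×10³ × 19.9×10⁻⁶ × 146 = 313.8 MPa (compressive; the tie is trying to expand).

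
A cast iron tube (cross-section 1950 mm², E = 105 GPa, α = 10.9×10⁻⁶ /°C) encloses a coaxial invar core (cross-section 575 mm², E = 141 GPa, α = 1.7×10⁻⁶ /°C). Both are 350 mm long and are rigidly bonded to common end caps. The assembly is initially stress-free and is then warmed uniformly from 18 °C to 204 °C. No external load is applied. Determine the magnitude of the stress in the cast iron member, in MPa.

Both members must finish at the same length. With the larger α, the cast iron tends to over-expand; the plates restrain it, putting the cast iron in compression and the invar in tension. With no external load the two internal forces are equal and opposite, magnitude P.
Setting the final lengths equal and cancelling L: (α₁ − α₂)ΔT = P/(A₁E₁) + P/(A₂E₂).
|α₁ − α₂|·ΔT = 9.2×10⁻⁶ × 186 = 0.001711.
1/(A₁E₁) + 1/(A₂E₂) = 1/(1950×105×10³) + 1/(575×141×10³) = 1.722×10⁻⁸ N⁻¹.
P = 0.001711 / 1.722×10⁻⁸ = 99380 N = 99.38 kN.
σ_{cast iron} = P/A₁ = 99380/1950 = 50.97 MPa, compressive.

σ ≈ 51 MPa (compressive)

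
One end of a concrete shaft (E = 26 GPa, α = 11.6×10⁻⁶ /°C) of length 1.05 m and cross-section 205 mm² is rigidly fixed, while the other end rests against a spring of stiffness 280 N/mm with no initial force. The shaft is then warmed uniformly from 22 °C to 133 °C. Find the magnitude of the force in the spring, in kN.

Free thermal expansion: δ_free = αΔT L = 11.6×10⁻⁶ × 111 × 1050 = 1.352 mm.
With a force P in the spring, the elastic change of the shaft is PL/(AE) and that of the spring is P/k; compatibility requires their sum to equal δ_free.
So P = δ_free / [L/(AE) + 1/k] = 1.352 / [ 1050/(205×26×10³) + 1/(280) ].
P = 1.352 / 0.003768 = 358.8 N.

P ≈ 0.359 kN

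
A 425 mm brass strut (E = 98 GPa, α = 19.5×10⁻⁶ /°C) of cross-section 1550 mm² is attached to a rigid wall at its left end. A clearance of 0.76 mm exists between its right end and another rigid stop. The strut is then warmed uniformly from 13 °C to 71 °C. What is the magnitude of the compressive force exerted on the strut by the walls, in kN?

P ≈ 0 kN

Free thermal elongation = αΔT L = 19.5×10⁻⁶ × 58 × 425 = 0.4807 mm.
Since δ_free = 0.481 mm is less than the 0.76 mm gap, the strut never touches the wall. No axial force develops.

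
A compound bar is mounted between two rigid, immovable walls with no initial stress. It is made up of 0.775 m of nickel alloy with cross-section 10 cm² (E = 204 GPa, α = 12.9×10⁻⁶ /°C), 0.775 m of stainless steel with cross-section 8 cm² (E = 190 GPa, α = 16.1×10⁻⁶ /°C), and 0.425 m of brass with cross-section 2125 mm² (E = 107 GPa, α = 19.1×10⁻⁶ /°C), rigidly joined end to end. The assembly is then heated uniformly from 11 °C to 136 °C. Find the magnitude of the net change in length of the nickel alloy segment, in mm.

If the supports were absent, the total length change would be Σ αᵢΔT Lᵢ = 12.9×10⁻⁶×125×775 + 16.1×10⁻⁶×125×775 + 19.1×10⁻⁶×125×425 = 3.824 mm.
The walls prevent any net length change, so an axial force P (same in every segment) develops. Compatibility: P · Σ Lᵢ/(AᵢEᵢ) = δ_free.
The series flexibility is Σ Lᵢ/(AᵢEᵢ) = 775/(1000×204×10³) + 775/(800×190×10³) + 425/(2125×107×10³) = 1.077×10⁻⁵ mm/N.
So P = 3.824 / 1.077×10⁻⁵ = 355.2 kN, compressive.
For the nickel alloy segment, free thermal change = 12.9×10⁻⁶×125×775 = 1.25 mm and elastic change from P = 355200×775/(1000×204×10³) = 1.349 mm; these oppose, so the net change is 0.0996 mm (segment shortens).

|ΔL| ≈ 0.0996 mm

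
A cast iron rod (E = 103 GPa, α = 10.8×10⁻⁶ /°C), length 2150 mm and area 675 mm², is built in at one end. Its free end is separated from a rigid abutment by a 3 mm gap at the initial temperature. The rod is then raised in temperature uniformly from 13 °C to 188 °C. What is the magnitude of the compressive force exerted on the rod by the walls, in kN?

P ≈ 34.4 kN

Free thermal elongation = αΔT L = 10.8×10⁻⁶ × 175 × 2150 = 4.064 mm.
The gap closes (δ_free > 3 mm) and the wall then resists a further 4.064 − 3 = 1.064 mm of expansion.
Compatibility: PL/(AE) = 1.064 mm, so σ = P/A = E × (1.064/2150) = 50.95 MPa.
P = σA = 50.95 × 675 = 34.39 kN.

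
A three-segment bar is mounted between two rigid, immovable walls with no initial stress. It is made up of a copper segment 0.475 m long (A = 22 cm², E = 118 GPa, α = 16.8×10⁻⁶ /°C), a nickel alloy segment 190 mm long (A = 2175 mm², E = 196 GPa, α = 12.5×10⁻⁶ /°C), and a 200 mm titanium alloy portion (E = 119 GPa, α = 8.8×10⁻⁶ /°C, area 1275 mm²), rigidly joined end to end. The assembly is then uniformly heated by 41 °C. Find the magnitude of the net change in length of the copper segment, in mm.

Free thermal expansion of the whole bar: Σ αᵢΔT Lᵢ = 16.8×10⁻⁶×41×475 + 12.5×10⁻⁶×41×190 + 8.8×10⁻⁶×41×200 = 0.4967 mm.
The rigid supports impose zero overall length change; the single axial force P common to all segments must satisfy P Σ Lᵢ/(AᵢEᵢ) = δ_free.
The series flexibility is Σ Lᵢ/(AᵢEᵢ) = 475/(2200×118×10³) + 190/(2175×196×10³) + 200/(1275×119×10³) = 3.594×10⁻⁶ mm/N.
So P = 0.4967 / 3.594×10⁻⁶ = 138.2 kN, compressive.
For the copper segment, free thermal change = 16.8×10⁻⁶×41×475 = 0.3272 mm and elastic change from P = 138200×475/(2200×118×10³) = 0.2529 mm; these oppose, so the net change is 0.0743 mm (segment lengthens).

|ΔL| ≈ 0.0743 mm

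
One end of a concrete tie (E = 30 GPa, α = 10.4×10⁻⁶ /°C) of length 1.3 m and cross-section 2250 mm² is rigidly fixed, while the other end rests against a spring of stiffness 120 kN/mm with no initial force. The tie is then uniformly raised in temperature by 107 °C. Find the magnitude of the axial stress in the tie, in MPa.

σ ≈ 23.3 MPa (compressive)

Free thermal expansion: δ_free = αΔT L = 10.4×10⁻⁶ × 107 × 1300 = 1.447 mm.
Let P be the compressive force at the spring. The tie shortens elastically by PL/(AE) and the spring compresses by P/k; together these equal δ_free.
So P = δ_free / [L/(AE) + 1/k] = 1.447 / [ 1300/(2250×30×10³) + 1/(120×10³) ].
P = 1.447 / 2.759×10⁻⁵ = 52430 N.
σ = P/A = 52430/2250 = 23.3 MPa.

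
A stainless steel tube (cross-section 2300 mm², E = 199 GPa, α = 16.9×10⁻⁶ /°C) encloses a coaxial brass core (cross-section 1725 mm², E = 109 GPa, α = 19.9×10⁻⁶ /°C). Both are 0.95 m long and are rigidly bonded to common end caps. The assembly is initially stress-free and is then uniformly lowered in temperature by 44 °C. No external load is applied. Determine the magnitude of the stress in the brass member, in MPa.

σ ≈ 10.2 MPa (tensile)

Equilibrium of a rigid end plate with no external load gives equal and opposite internal forces ±P in the two members. Since α_{brass} > α_{stainless steel}, cooling drives the brass into tension and the stainless steel into compression.
Compatibility of the two members (thermal + elastic change equal): (α₁ − α₂)ΔT = P·[1/(A₁E₁) + 1/(A₂E₂)].
|α₁ − α₂|·ΔT = 3×10⁻⁶ × 44 = 0.000132.
1/(A₁E₁) + 1/(A₂E₂) = 1/(2300×199×10³) + 1/(1725×109×10³) = 7.503×10⁻⁹ N⁻¹.
P = 0.000132 / 7.503×10⁻⁹ = 17590 N = 17.59 kN.
σ_{brass} = P/A₂ = 17590/1725 = 10.2 MPa, tensile.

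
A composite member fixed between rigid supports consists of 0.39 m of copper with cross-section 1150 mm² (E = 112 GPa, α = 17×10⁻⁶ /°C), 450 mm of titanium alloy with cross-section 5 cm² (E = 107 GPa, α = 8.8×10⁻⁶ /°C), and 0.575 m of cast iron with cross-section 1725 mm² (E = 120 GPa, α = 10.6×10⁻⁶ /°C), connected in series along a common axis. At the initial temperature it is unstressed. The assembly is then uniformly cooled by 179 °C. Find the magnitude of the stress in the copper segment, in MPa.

If the supports were absent, the total length change would be Σ αᵢΔT Lᵢ = 17×10⁻⁶×179×390 + 8.8×10⁻⁶×179×450 + 10.6×10⁻⁶×179×575 = 2.987 mm.
The walls prevent any net length change, so an axial force P (same in every segment) develops. Compatibility: P · Σ Lᵢ/(AᵢEᵢ) = δ_free.
Σ Lᵢ/(AᵢEᵢ) = 390/(1150×112×10³) + 450/(500×107×10³) + 575/(1725×120×10³) = 1.422×10⁻⁵ mm/N.
Hence P = δ_free / Σ(L/AE) = 2.987/1.422×10⁻⁵ = 210.1 kN (tensile).
σ_{copper} = P / A = 210100 / 1150 = 182.7 MPa.

σ ≈ 183 MPa (tensile)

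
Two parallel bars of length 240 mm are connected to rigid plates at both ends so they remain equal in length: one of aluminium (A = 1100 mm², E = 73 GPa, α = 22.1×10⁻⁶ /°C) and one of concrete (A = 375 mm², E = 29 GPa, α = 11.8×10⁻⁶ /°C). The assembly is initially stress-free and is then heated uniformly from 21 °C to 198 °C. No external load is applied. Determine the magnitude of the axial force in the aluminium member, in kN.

P ≈ 17.5 kN (compressive in the aluminium)

Both members must finish at the same length. With the larger α, the aluminium tends to over-expand; the plates restrain it, putting the aluminium in compression and the concrete in tension. With no external load the two internal forces are equal and opposite, magnitude P.
Compatibility of the two members (thermal + elastic change equal): (α₁ − α₂)ΔT = P·[1/(A₁E₁) + 1/(A₂E₂)].
|α₁ − α₂|·ΔT = 10.3×10⁻⁶ × 177 = 0.001823.
1/(A₁E₁) + 1/(A₂E₂) = 1/(1100×73×10³) + 1/(375×29×10³) = 1.044×10⁻⁷ N⁻¹.
So P = 0.001823 / 1.044×10⁻⁷ = 17.46 kN.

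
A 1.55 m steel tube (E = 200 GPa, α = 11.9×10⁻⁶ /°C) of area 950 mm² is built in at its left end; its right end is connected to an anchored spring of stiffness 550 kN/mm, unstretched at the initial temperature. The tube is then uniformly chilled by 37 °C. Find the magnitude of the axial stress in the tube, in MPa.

The unrestrained thermal change is αΔT L = 11.9×10⁻⁶ × 37 × 1550 = 0.6825 mm.
Let P be the tensile force in the spring. The tube extends elastically by PL/(AE) and the spring stretches by P/k; together these equal δ_free.
So P = δ_free / [L/(AE) + 1/k] = 0.6825 / [ 1550/(950×200×10³) + 1/(550×10³) ].
P = 0.6825 / 9.976×10⁻⁶ = 68410 N.
σ = P/A = 68410/950 = 72.01 MPa.

σ ≈ 72 MPa (tensile)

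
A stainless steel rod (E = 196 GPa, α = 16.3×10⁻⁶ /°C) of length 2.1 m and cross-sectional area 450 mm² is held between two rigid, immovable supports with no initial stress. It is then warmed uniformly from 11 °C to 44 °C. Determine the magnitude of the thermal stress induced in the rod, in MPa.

Because both ends are immovable the net strain is zero, and the suppressed thermal strain is αΔT = 16.3×10⁻⁶ × 33 = 537.9×10⁻⁶.
The stress required to suppress this strain is σ = Eε = 196×10³ × 537.9×10⁻⁶ = 105.4 MPa, compressive since the rod is trying to expand.

σ ≈ 105 MPa (compressive)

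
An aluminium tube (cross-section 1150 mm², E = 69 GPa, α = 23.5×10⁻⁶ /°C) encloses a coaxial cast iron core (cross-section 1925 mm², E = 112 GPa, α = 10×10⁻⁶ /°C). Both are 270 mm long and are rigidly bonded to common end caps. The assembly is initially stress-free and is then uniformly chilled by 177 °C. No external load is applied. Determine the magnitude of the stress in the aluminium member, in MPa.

The aluminium has the larger α, so on cooling it would change length more than the cast iron if both were free. The rigid plates force a common final length, so the aluminium is put into tension and the cast iron into compression, with equal and opposite forces P (no external load).
Setting the final lengths equal and cancelling L: (α₁ − α₂)ΔT = P/(A₁E₁) + P/(A₂E₂).
|α₁ − α₂|·ΔT = 13.5×10⁻⁶ × 177 = 0.002389.
1/(A₁E₁) + 1/(A₂E₂) = 1/(1150×69×10³) + 1/(1925×112×10³) = 1.724×10⁻⁸ N⁻¹.
So P = 0.002389 / 1.724×10⁻⁸ = 138.6 kN.
σ_{aluminium} = P/A₁ = 138600/1150 = 120.5 MPa, tensile.

σ ≈ 121 MPa (tensile)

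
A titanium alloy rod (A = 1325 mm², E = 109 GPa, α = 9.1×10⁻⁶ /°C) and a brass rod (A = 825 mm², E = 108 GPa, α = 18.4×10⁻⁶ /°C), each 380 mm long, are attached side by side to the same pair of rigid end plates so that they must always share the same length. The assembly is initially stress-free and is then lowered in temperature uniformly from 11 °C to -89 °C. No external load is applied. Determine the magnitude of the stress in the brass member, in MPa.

σ ≈ 62.1 MPa (tensile)

Equilibrium of a rigid end plate with no external load gives equal and opposite internal forces ±P in the two members. Since α_{brass} > α_{titanium alloy}, cooling drives the brass into tension and the titanium alloy into compression.
Compatibility of the two members (thermal + elastic change equal): (α₁ − α₂)ΔT = P·[1/(A₁E₁) + 1/(A₂E₂)].
|α₁ − α₂|·ΔT = 9.3×10⁻⁶ × 100 = 0.00093.
1/(A₁E₁) + 1/(A₂E₂) = 1/(1325×109×10³) + 1/(825×108×10³) = 1.815×10⁻⁸ N⁻¹.
P = 0.00093 / 1.815×10⁻⁸ = 51250 N = 51.25 kN.
σ_{brass} = P/A₂ = 51250/825 = 62.12 MPa, tensile.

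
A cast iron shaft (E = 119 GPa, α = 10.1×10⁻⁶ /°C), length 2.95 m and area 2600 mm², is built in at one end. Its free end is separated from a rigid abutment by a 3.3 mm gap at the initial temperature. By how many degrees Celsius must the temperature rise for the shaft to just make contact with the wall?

ΔT ≈ 111 °C

The gap closes when αΔT L = 3.3 mm, since the shaft is still unstressed at that instant.
So ΔT = g/(αL) = 3.3/(10.1×10⁻⁶ × 2950) = 110.8 °C.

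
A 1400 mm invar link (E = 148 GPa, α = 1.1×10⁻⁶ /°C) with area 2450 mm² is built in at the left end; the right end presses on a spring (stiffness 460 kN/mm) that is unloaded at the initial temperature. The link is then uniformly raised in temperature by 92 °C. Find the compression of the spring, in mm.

The unrestrained thermal change is αΔT L = 1.1×10⁻⁶ × 92 × 1400 = 0.1417 mm.
Let P be the compressive force at the spring. The link shortens elastically by PL/(AE) and the spring compresses by P/k; together these equal δ_free.
P [ L/(AE) + 1/k ] = δ_free → P [ 1400/(2450×148×10³) + 1/(460×10³) ] = 0.1417.
P = 0.1417 / 6.035×10⁻⁶ = 23480 N.
Spring compression = P/k = 23480/(460×10³) = 0.05104 mm.

δ ≈ 0.051 mm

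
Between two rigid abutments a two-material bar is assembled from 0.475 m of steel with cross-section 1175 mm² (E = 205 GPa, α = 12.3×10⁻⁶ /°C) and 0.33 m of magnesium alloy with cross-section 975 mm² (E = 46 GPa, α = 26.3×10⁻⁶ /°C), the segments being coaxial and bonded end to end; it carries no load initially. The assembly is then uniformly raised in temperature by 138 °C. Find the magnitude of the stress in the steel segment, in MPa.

σ ≈ 183 MPa (compressive)

Free thermal expansion of the whole bar: Σ αᵢΔT Lᵢ = 12.3×10⁻⁶×138×475 + 26.3×10⁻⁶×138×330 = 2.004 mm.
Since the ends are fixed, an axial force P builds up, equal in every segment, with P · Σ Lᵢ/(AᵢEᵢ) = δ_free.
The series flexibility is Σ Lᵢ/(AᵢEᵢ) = 475/(1175×205×10³) + 330/(975×46×10³) = 9.33×10⁻⁶ mm/N.
Hence P = δ_free / Σ(L/AE) = 2.004/9.33×10⁻⁶ = 214.8 kN (compressive).
σ_{steel} = P / A = 214800 / 1175 = 182.8 MPa.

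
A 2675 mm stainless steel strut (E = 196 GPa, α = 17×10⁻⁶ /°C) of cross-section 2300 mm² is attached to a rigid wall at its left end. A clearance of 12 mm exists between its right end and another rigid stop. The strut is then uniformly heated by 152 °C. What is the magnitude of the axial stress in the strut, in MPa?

σ ≈ 0 MPa

Free thermal elongation = αΔT L = 17×10⁻⁶ × 152 × 2675 = 6.912 mm.
Since δ_free = 6.91 mm is less than the 12 mm gap, the strut never touches the wall. No axial force develops.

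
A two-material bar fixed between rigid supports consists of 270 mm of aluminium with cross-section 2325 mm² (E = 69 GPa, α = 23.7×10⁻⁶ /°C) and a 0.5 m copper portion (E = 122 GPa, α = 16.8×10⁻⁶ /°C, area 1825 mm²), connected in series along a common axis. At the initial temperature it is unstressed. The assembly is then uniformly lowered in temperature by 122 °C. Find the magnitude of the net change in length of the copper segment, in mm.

If the supports were absent, the total length change would be Σ αᵢΔT Lᵢ = 23.7×10⁻⁶×122×270 + 16.8×10⁻⁶×122×500 = 1.805 mm.
The walls prevent any net length change, so an axial force P (same in every segment) develops. Compatibility: P · Σ Lᵢ/(AᵢEᵢ) = δ_free.
Σ Lᵢ/(AᵢEᵢ) = 270/(2325×69×10³) + 500/(1825×122×10³) = 3.929×10⁻⁶ mm/N.
Hence P = δ_free / Σ(L/AE) = 1.805/3.929×10⁻⁶ = 459.6 kN (tensile).
For the copper segment, free thermal change = 16.8×10⁻⁶×122×500 = 1.025 mm and elastic change from P = 459600×500/(1825×122×10³) = 1.032 mm; these oppose, so the net change is 0.00722 mm (segment lengthens).

|ΔL| ≈ 0.00722 mm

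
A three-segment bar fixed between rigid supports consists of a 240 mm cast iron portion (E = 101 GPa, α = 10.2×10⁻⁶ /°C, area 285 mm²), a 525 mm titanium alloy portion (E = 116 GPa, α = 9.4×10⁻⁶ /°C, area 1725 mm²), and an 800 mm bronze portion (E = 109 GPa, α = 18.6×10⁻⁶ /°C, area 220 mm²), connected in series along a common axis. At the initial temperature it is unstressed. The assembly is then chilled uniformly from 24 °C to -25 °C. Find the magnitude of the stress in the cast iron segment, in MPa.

σ ≈ 86.4 MPa (tensile)

Free thermal contraction of the whole bar: Σ αᵢΔT Lᵢ = 10.2×10⁻⁶×49×240 + 9.4×10⁻⁶×49×525 + 18.6×10⁻⁶×49×800 = 1.091 mm.
Since the ends are fixed, an axial force P builds up, equal in every segment, with P · Σ Lᵢ/(AᵢEᵢ) = δ_free.
Σ Lᵢ/(AᵢEᵢ) = 240/(285×101×10³) + 525/(1725×116×10³) + 800/(220×109×10³) = 4.432×10⁻⁵ mm/N.
So P = 1.091 / 4.432×10⁻⁵ = 24.61 kN, tensile.
σ_{cast iron} = P / A = 24610 / 285 = 86.36 MPa.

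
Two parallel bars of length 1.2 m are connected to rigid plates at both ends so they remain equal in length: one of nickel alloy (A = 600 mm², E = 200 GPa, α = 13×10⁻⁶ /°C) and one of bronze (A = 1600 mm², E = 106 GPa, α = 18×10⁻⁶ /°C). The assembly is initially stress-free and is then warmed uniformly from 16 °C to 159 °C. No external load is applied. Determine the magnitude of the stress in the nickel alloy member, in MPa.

σ ≈ 83.7 MPa (tensile)

Both members must finish at the same length. With the larger α, the bronze tends to over-expand; the plates restrain it, putting the bronze in compression and the nickel alloy in tension. With no external load the two internal forces are equal and opposite, magnitude P.
Compatibility of the two members (thermal + elastic change equal): (α₁ − α₂)ΔT = P·[1/(A₁E₁) + 1/(A₂E₂)].
|α₁ − α₂|·ΔT = 5×10⁻⁶ × 143 = 0.000715.
1/(A₁E₁) + 1/(A₂E₂) = 1/(600×200×10³) + 1/(1600×106×10³) = 1.423×10⁻⁸ N⁻¹.
P = 0.000715 / 1.423×10⁻⁸ = 50250 N = 50.25 kN.
σ_{nickel alloy} = P/A₁ = 50250/600 = 83.75 MPa, tensile.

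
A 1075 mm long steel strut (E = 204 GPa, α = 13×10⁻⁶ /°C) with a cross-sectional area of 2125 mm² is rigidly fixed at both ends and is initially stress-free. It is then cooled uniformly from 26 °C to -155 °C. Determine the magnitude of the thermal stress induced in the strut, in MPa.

σ ≈ 480 MPa (tensile)

With length fixed, the mechanical strain must cancel the thermal strain αΔT = 13×10⁻⁶ × 181 = 2353×10⁻⁶.
The stress required to suppress this strain is σ = Eε = 204×10³ × 2353×10⁻⁶ = 480 MPa, tensile since the strut is trying to contract.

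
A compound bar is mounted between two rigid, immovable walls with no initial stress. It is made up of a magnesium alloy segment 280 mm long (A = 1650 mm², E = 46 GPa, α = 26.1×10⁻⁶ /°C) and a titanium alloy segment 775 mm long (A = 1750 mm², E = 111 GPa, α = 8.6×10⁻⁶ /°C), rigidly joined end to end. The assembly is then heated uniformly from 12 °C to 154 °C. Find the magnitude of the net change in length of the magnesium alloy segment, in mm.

|ΔL| ≈ 0.0845 mm

Free thermal expansion of the whole bar: Σ αᵢΔT Lᵢ = 26.1×10⁻⁶×142×280 + 8.6×10⁻⁶×142×775 = 1.984 mm.
Since the ends are fixed, an axial force P builds up, equal in every segment, with P · Σ Lᵢ/(AᵢEᵢ) = δ_free.
Σ Lᵢ/(AᵢEᵢ) = 280/(1650×46×10³) + 775/(1750×111×10³) = 7.679×10⁻⁶ mm/N.
Hence P = δ_free / Σ(L/AE) = 1.984/7.679×10⁻⁶ = 258.4 kN (compressive).
For the magnesium alloy segment, free thermal change = 26.1×10⁻⁶×142×280 = 1.038 mm and elastic change from P = 258400×280/(1650×46×10³) = 0.9532 mm; these oppose, so the net change is 0.0845 mm (segment lengthens).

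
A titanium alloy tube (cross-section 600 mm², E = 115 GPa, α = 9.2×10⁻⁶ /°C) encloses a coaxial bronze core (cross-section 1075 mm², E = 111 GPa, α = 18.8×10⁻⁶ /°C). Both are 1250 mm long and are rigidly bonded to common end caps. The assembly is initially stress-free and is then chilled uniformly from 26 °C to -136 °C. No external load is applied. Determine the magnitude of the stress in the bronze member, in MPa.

σ ≈ 63.2 MPa (tensile)

Equilibrium of a rigid end plate with no external load gives equal and opposite internal forces ±P in the two members. Since α_{bronze} > α_{titanium alloy}, cooling drives the bronze into tension and the titanium alloy into compression.
Setting the final lengths equal and cancelling L: (α₁ − α₂)ΔT = P/(A₁E₁) + P/(A₂E₂).
|α₁ − α₂|·ΔT = 9.6×10⁻⁶ × 162 = 0.001555.
1/(A₁E₁) + 1/(A₂E₂) = 1/(600×115×10³) + 1/(1075×111×10³) = 2.287×10⁻⁸ N⁻¹.
So P = 0.001555 / 2.287×10⁻⁸ = 67.99 kN.
σ_{bronze} = P/A₂ = 67990/1075 = 63.25 MPa, tensile.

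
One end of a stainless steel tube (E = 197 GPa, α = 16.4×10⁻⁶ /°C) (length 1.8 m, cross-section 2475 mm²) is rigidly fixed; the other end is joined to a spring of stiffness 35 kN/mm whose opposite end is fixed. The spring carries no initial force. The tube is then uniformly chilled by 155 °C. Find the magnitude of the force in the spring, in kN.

P ≈ 142 kN

The unrestrained thermal change is αΔT L = 16.4×10⁻⁶ × 155 × 1800 = 4.576 mm.
With a force P in the spring, the elastic change of the tube is PL/(AE) and that of the spring is P/k; compatibility requires their sum to equal δ_free.
So P = δ_free / [L/(AE) + 1/k] = 4.576 / [ 1800/(2475×197×10³) + 1/(35×10³) ].
P = 4.576 / 3.226×10⁻⁵ = 141800 N.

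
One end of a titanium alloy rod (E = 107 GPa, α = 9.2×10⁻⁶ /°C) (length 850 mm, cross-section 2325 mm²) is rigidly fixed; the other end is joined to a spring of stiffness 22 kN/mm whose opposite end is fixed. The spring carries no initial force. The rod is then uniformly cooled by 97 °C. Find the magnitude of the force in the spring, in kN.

P ≈ 15.5 kN

If the spring were absent the rod would shorten by αΔT L = 9.2×10⁻⁶ × 97 × 850 = 0.7585 mm.
With a force P in the spring, the elastic change of the rod is PL/(AE) and that of the spring is P/k; compatibility requires their sum to equal δ_free.
So P = δ_free / [L/(AE) + 1/k] = 0.7585 / [ 850/(2325×107×10³) + 1/(22×10³) ].
P = 0.7585 / 4.887×10⁻⁵ = 15520 N.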